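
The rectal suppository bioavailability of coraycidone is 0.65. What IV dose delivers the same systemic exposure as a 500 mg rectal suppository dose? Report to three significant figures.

Systemic exposure from an extravascular dose = F × D_ev, so the equivalent IV dose is F × D_ev.
D_iv = F × D_ev = 0.65 × 500 = 325 mg

D_iv = 325 mg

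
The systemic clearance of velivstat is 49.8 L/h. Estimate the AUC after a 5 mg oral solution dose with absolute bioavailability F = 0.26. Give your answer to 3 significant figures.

AUC = 0.0261 mg/L·h

AUC_0→∞ = F × Dose / CL
        = 0.26 × 5 / 49.8 = 0.0261044 mg/L·h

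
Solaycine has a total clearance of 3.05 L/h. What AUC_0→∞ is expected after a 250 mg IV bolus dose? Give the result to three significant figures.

AUC_0→∞ = Dose_iv / CL
        = 250 / 3.05 = 81.9672 mg/L·h

AUC = 82.0 mg/L·h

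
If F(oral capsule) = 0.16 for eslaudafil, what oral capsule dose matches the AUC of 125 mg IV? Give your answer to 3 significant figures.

For equal systemic exposure: F × D_ev = D_iv
D_ev = D_iv / F = 125 / 0.16 = 781.25 mg

D_oral = 781 mg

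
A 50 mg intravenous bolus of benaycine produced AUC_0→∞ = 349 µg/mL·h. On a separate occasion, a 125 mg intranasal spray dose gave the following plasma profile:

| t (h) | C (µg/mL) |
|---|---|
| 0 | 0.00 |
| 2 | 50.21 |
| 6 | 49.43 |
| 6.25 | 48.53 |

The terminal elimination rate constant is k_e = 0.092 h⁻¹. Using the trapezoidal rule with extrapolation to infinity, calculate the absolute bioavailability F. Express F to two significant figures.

F = 0.90

Trapezoidal AUC_0→6.25 (intranasal spray):
  [0→2]: (0.00+50.21)/2 × 2 = 50.21
  [2→6]: (50.21+49.43)/2 × 4 = 199.28
  [6→6.25]: (49.43+48.53)/2 × 0.25 = 12.245
  Sum = 261.735 µg/mL·h
Tail: C_last/k_e = 48.53/0.092 = 527.500
AUC_0→∞ (intranasal spray) = 261.735 + 527.500 = 789.235 µg/mL·h
F = (AUC_ev/D_ev)/(AUC_iv/D_iv) = (789.235/125)/(349/50) = 6.31388/6.98 = 0.9046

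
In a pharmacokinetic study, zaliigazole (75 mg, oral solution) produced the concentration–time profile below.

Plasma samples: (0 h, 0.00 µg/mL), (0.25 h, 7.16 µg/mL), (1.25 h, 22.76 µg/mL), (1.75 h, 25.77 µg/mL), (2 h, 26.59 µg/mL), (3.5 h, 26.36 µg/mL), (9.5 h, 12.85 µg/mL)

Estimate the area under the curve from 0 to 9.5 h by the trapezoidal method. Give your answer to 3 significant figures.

Trapezoidal AUC_0→9.5:
  [0→0.25]: (0.00+7.16)/2 × 0.25 = 0.895
  [0.25→1.25]: (7.16+22.76)/2 × 1 = 14.96
  [1.25→1.75]: (22.76+25.77)/2 × 0.5 = 12.1325
  [1.75→2]: (25.77+26.59)/2 × 0.25 = 6.545
  [2→3.5]: (26.59+26.36)/2 × 1.5 = 39.7125
  [3.5→9.5]: (26.36+12.85)/2 × 6 = 117.63
  Sum = 191.875 µg/mL·h

AUC = 192 µg/mL·h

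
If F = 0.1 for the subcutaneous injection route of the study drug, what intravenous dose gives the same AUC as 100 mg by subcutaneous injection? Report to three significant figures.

Systemic exposure from an extravascular dose = F × D_ev, so the equivalent IV dose is F × D_ev.
D_iv = F × D_ev = 0.1 × 100 = 10 mg

D_iv = 10.0 mg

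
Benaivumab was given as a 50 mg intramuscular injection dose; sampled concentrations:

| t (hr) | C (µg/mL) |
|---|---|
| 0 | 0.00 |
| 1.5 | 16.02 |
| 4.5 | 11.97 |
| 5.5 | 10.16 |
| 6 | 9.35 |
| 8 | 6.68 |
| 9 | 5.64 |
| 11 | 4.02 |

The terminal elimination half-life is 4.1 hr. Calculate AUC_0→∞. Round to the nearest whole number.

AUC = 126 µg/mL·hr

Trapezoidal AUC_0→11:
  [0→1.5]: (0.00+16.02)/2 × 1.5 = 12.015
  [1.5→4.5]: (16.02+11.97)/2 × 3 = 41.985
  [4.5→5.5]: (11.97+10.16)/2 × 1 = 11.065
  [5.5→6]: (10.16+9.35)/2 × 0.5 = 4.8775
  [6→8]: (9.35+6.68)/2 × 2 = 16.03
  [8→9]: (6.68+5.64)/2 × 1 = 6.16
  [9→11]: (5.64+4.02)/2 × 2 = 9.66
  Sum = 101.7925 µg/mL·hr
k_e = ln2 / t½ = 0.693147 / 4.1 = 0.1691 hr^-1
Extrapolated tail: C_last / k_e = 4.02 / 0.1691 = 23.773
AUC_0→∞ = 101.7925 + 23.773 = 125.5655 µg/mL·hr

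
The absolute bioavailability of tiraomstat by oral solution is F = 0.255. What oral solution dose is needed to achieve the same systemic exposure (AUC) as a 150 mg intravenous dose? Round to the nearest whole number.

For equal systemic exposure: F × D_ev = D_iv
D_ev = D_iv / F = 150 / 0.255 = 588.235 mg

D_oral = 588 mg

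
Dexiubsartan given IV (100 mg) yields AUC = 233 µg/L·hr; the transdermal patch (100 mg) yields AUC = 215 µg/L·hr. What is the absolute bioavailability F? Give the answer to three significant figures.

F = 0.923

F = (AUC_ev / D_ev) / (AUC_iv / D_iv)
  = (215/100) / (233/100)
  = 2.15 / 2.33 = 0.9227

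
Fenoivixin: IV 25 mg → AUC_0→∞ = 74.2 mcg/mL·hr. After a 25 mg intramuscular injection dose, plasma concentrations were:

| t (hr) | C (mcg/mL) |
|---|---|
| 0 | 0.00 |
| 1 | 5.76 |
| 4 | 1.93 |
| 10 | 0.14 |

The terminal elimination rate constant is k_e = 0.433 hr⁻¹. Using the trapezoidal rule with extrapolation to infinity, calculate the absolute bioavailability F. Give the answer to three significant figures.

Trapezoidal AUC_0→10 (intramuscular injection):
  [0→1]: (0.00+5.76)/2 × 1 = 2.88
  [1→4]: (5.76+1.93)/2 × 3 = 11.535
  [4→10]: (1.93+0.14)/2 × 6 = 6.21
  Sum = 20.625 mcg/mL·hr
Tail: C_last/k_e = 0.14/0.433 = 0.323
AUC_0→∞ (intramuscular injection) = 20.625 + 0.323 = 20.948 mcg/mL·hr
F = (AUC_ev/D_ev)/(AUC_iv/D_iv) = (20.948/25)/(74.2/25) = 0.83792/2.968 = 0.2823

F = 0.282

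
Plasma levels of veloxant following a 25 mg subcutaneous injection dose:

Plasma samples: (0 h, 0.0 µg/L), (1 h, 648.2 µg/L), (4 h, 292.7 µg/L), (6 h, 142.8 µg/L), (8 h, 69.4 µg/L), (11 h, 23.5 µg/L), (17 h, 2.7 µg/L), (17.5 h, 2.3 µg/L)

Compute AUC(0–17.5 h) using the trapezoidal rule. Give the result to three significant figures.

Trapezoidal AUC_0→17.5:
  [0→1]: (0.0+648.2)/2 × 1 = 324.1
  [1→4]: (648.2+292.7)/2 × 3 = 1411.35
  [4→6]: (292.7+142.8)/2 × 2 = 435.5
  [6→8]: (142.8+69.4)/2 × 2 = 212.2
  [8→11]: (69.4+23.5)/2 × 3 = 139.35
  [11→17]: (23.5+2.7)/2 × 6 = 78.6
  [17→17.5]: (2.7+2.3)/2 × 0.5 = 1.25
  Sum = 2602.35 µg/L·h

AUC = 2600 µg/L·h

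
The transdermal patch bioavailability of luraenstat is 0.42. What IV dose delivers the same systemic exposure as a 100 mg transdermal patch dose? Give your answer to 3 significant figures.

Systemic exposure from an extravascular dose = F × D_ev, so the equivalent IV dose is F × D_ev.
D_iv = F × D_ev = 0.42 × 100 = 42 mg

D_iv = 42.0 mg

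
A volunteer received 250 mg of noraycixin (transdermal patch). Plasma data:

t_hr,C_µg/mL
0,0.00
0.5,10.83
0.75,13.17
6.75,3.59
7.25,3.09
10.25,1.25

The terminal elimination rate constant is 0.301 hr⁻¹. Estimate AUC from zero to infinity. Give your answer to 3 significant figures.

Trapezoidal AUC_0→10.25:
  [0→0.5]: (0.00+10.83)/2 × 0.5 = 2.7075
  [0.5→0.75]: (10.83+13.17)/2 × 0.25 = 3.0
  [0.75→6.75]: (13.17+3.59)/2 × 6 = 50.28
  [6.75→7.25]: (3.59+3.09)/2 × 0.5 = 1.67
  [7.25→10.25]: (3.09+1.25)/2 × 3 = 6.51
  Sum = 64.1675 µg/mL·hr
Extrapolated tail: C_last / k_e = 1.25 / 0.301 = 4.153
AUC_0→∞ = 64.1675 + 4.153 = 68.3205 µg/mL·hr

AUC = 68.3 µg/mL·hr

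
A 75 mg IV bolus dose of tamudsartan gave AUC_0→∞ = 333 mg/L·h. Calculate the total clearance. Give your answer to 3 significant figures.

CL = 0.225 L/h

CL = Dose_iv / AUC_0→∞
   = 75 / 333 = 0.225225 L/h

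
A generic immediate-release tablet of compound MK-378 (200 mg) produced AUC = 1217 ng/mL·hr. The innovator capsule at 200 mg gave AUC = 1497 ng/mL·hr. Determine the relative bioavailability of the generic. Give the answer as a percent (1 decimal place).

F_rel = (AUC_test/D_test) / (AUC_ref/D_ref)
      = (1217/200) / (1497/200)
      = 6.085 / 7.485 = 0.8130 = 81.30%

F_rel = 81.3%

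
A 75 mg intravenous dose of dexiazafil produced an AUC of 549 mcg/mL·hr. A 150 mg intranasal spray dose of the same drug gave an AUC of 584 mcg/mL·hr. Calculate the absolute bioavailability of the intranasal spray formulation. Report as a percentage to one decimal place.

F = (AUC_ev / D_ev) / (AUC_iv / D_iv)
  = (584/150) / (549/75)
  = 3.89333 / 7.32 = 0.5319
  = 53.19%

F = 53.2%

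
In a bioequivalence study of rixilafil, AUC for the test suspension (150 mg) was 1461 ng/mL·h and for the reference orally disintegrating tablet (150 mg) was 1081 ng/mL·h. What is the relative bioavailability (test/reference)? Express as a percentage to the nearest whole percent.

F_rel = (AUC_test/D_test) / (AUC_ref/D_ref)
      = (1461/150) / (1081/150)
      = 9.74 / 7.20667 = 1.3515 = 135.15%

F_rel = 135%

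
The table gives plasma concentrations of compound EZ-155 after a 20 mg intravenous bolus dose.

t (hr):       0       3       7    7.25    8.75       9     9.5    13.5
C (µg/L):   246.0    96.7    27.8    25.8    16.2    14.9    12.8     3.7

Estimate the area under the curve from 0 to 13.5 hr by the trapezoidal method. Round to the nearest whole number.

AUC = 845 µg/L·hr

Trapezoidal AUC_0→13.5:
  [0→3]: (246.0+96.7)/2 × 3 = 514.05
  [3→7]: (96.7+27.8)/2 × 4 = 249.0
  [7→7.25]: (27.8+25.8)/2 × 0.25 = 6.7
  [7.25→8.75]: (25.8+16.2)/2 × 1.5 = 31.5
  [8.75→9]: (16.2+14.9)/2 × 0.25 = 3.8875
  [9→9.5]: (14.9+12.8)/2 × 0.5 = 6.925
  [9.5→13.5]: (12.8+3.7)/2 × 4 = 33.0
  Sum = 845.0625 µg/L·hr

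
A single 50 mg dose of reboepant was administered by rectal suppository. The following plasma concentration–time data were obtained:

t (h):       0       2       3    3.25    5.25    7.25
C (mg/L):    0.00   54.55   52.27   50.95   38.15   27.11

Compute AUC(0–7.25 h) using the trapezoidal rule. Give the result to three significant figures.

AUC = 275 mg/L·h

Trapezoidal AUC_0→7.25:
  [0→2]: (0.00+54.55)/2 × 2 = 54.55
  [2→3]: (54.55+52.27)/2 × 1 = 53.41
  [3→3.25]: (52.27+50.95)/2 × 0.25 = 12.9025
  [3.25→5.25]: (50.95+38.15)/2 × 2 = 89.1
  [5.25→7.25]: (38.15+27.11)/2 × 2 = 65.26
  Sum = 275.2225 mg/L·h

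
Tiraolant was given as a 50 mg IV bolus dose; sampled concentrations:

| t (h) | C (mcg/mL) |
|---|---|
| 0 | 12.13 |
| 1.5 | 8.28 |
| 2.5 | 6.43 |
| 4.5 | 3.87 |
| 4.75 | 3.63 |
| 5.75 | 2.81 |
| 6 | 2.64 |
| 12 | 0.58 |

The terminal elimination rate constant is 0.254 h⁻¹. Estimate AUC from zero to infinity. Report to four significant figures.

Trapezoidal AUC_0→12:
  [0→1.5]: (12.13+8.28)/2 × 1.5 = 15.3075
  [1.5→2.5]: (8.28+6.43)/2 × 1 = 7.355
  [2.5→4.5]: (6.43+3.87)/2 × 2 = 10.3
  [4.5→4.75]: (3.87+3.63)/2 × 0.25 = 0.9375
  [4.75→5.75]: (3.63+2.81)/2 × 1 = 3.22
  [5.75→6]: (2.81+2.64)/2 × 0.25 = 0.68125
  [6→12]: (2.64+0.58)/2 × 6 = 9.66
  Sum = 47.46125 mcg/mL·h
Extrapolated tail: C_last / k_e = 0.58 / 0.254 = 2.283
AUC_0→∞ = 47.46125 + 2.283 = 49.74425 mcg/mL·h

AUC = 49.74 mcg/mL·h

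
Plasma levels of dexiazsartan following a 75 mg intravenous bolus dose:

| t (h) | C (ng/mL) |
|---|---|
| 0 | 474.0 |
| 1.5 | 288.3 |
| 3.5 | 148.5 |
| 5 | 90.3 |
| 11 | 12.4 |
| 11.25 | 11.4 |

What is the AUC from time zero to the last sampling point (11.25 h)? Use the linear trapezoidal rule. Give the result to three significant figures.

AUC = 1500 ng/mL·h

Trapezoidal AUC_0→11.25:
  [0→1.5]: (474.0+288.3)/2 × 1.5 = 571.725
  [1.5→3.5]: (288.3+148.5)/2 × 2 = 436.8
  [3.5→5]: (148.5+90.3)/2 × 1.5 = 179.1
  [5→11]: (90.3+12.4)/2 × 6 = 308.1
  [11→11.25]: (12.4+11.4)/2 × 0.25 = 2.975
  Sum = 1498.7 ng/mL·h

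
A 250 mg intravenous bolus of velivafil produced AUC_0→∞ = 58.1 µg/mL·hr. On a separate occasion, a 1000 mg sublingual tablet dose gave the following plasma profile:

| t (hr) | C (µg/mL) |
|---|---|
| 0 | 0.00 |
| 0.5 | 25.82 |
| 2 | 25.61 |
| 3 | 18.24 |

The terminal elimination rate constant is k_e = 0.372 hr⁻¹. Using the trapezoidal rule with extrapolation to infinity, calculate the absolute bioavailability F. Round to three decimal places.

F = 0.499

Trapezoidal AUC_0→3 (sublingual tablet):
  [0→0.5]: (0.00+25.82)/2 × 0.5 = 6.455
  [0.5→2]: (25.82+25.61)/2 × 1.5 = 38.5725
  [2→3]: (25.61+18.24)/2 × 1 = 21.925
  Sum = 66.9525 µg/mL·hr
Tail: C_last/k_e = 18.24/0.372 = 49.032
AUC_0→∞ (sublingual tablet) = 66.9525 + 49.032 = 115.9845 µg/mL·hr
F = (AUC_ev/D_ev)/(AUC_iv/D_iv) = (115.9845/1000)/(58.1/250) = 0.1159845/0.2324 = 0.4991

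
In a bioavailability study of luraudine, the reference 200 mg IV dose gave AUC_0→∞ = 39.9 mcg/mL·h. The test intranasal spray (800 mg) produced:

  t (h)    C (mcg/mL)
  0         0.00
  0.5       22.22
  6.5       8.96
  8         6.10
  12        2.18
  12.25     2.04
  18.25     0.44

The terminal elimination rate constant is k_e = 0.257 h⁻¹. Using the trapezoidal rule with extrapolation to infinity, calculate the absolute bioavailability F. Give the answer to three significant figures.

F = 0.856

Trapezoidal AUC_0→18.25 (intranasal spray):
  [0→0.5]: (0.00+22.22)/2 × 0.5 = 5.555
  [0.5→6.5]: (22.22+8.96)/2 × 6 = 93.54
  [6.5→8]: (8.96+6.10)/2 × 1.5 = 11.295
  [8→12]: (6.10+2.18)/2 × 4 = 16.56
  [12→12.25]: (2.18+2.04)/2 × 0.25 = 0.5275
  [12.25→18.25]: (2.04+0.44)/2 × 6 = 7.44
  Sum = 134.9175 mcg/mL·h
Tail: C_last/k_e = 0.44/0.257 = 1.712
AUC_0→∞ (intranasal spray) = 134.9175 + 1.712 = 136.6295 mcg/mL·h
F = (AUC_ev/D_ev)/(AUC_iv/D_iv) = (136.6295/800)/(39.9/200) = 0.170787/0.1995 = 0.8561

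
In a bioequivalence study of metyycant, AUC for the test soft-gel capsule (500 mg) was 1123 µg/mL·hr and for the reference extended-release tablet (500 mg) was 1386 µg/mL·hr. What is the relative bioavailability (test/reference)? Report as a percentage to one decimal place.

F_rel = 81.0%

F_rel = (AUC_test/D_test) / (AUC_ref/D_ref)
      = (1123/500) / (1386/500)
      = 2.246 / 2.772 = 0.8102 = 81.02%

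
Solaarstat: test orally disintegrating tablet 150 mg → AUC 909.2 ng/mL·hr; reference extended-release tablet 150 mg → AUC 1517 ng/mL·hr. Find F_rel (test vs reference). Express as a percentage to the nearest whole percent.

F_rel = (AUC_test/D_test) / (AUC_ref/D_ref)
      = (909.2/150) / (1517/150)
      = 6.06133 / 10.1133 = 0.5993 = 59.93%

F_rel = 60%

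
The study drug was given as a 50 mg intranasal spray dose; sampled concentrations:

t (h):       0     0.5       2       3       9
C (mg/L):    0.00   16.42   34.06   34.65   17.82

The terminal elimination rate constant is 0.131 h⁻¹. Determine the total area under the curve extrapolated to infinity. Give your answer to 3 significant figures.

Trapezoidal AUC_0→9:
  [0→0.5]: (0.00+16.42)/2 × 0.5 = 4.105
  [0.5→2]: (16.42+34.06)/2 × 1.5 = 37.86
  [2→3]: (34.06+34.65)/2 × 1 = 34.355
  [3→9]: (34.65+17.82)/2 × 6 = 157.41
  Sum = 233.73 mg/L·h
Extrapolated tail: C_last / k_e = 17.82 / 0.131 = 136.031
AUC_0→∞ = 233.73 + 136.031 = 369.761 mg/L·h

AUC = 370 mg/L·h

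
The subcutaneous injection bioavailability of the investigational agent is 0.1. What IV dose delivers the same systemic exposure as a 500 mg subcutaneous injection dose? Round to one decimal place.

D_iv = 50.0 mg

Systemic exposure from an extravascular dose = F × D_ev, so the equivalent IV dose is F × D_ev.
D_iv = F × D_ev = 0.1 × 500 = 50 mg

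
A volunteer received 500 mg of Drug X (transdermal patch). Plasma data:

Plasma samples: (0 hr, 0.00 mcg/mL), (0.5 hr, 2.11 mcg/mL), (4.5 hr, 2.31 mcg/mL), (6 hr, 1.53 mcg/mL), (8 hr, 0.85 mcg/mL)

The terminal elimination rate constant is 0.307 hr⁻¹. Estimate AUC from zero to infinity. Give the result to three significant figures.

Trapezoidal AUC_0→8:
  [0→0.5]: (0.00+2.11)/2 × 0.5 = 0.5275
  [0.5→4.5]: (2.11+2.31)/2 × 4 = 8.84
  [4.5→6]: (2.31+1.53)/2 × 1.5 = 2.88
  [6→8]: (1.53+0.85)/2 × 2 = 2.38
  Sum = 14.6275 mcg/mL·hr
Extrapolated tail: C_last / k_e = 0.85 / 0.307 = 2.769
AUC_0→∞ = 14.6275 + 2.769 = 17.3965 mcg/mL·hr

AUC = 17.4 mcg/mL·hr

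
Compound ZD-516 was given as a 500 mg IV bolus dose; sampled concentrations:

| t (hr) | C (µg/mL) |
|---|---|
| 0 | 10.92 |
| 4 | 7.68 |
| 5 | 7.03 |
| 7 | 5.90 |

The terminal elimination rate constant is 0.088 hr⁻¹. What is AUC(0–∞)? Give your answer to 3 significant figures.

AUC = 125 µg/mL·hr

Trapezoidal AUC_0→7:
  [0→4]: (10.92+7.68)/2 × 4 = 37.2
  [4→5]: (7.68+7.03)/2 × 1 = 7.355
  [5→7]: (7.03+5.90)/2 × 2 = 12.93
  Sum = 57.485 µg/mL·hr
Extrapolated tail: C_last / k_e = 5.90 / 0.088 = 67.045
AUC_0→∞ = 57.485 + 67.045 = 124.53 µg/mL·hr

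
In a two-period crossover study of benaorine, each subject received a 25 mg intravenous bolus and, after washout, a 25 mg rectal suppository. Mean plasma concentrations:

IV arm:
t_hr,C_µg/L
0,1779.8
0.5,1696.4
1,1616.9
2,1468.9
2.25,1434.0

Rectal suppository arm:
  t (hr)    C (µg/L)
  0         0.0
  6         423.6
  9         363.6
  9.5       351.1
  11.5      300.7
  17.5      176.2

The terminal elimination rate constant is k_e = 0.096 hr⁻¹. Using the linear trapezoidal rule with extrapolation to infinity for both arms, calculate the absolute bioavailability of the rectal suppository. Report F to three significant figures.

F = 0.353

Trapezoidal AUC_0→2.25 (IV):
  [0→0.5]: (1779.8+1696.4)/2 × 0.5 = 869.05
  [0.5→1]: (1696.4+1616.9)/2 × 0.5 = 828.325
  [1→2]: (1616.9+1468.9)/2 × 1 = 1542.9
  [2→2.25]: (1468.9+1434.0)/2 × 0.25 = 362.8625
  Sum = 3603.1375 µg/L·hr
IV tail: 1434.0/0.096 = 14937.500; AUC_iv,0→∞ = 3603.1375 + 14937.500 = 18540.6375 µg/L·hr
Trapezoidal AUC_0→17.5 (rectal suppository):
  [0→6]: (0.0+423.6)/2 × 6 = 1270.8
  [6→9]: (423.6+363.6)/2 × 3 = 1180.8
  [9→9.5]: (363.6+351.1)/2 × 0.5 = 178.675
  [9.5→11.5]: (351.1+300.7)/2 × 2 = 651.8
  [11.5→17.5]: (300.7+176.2)/2 × 6 = 1430.7
  Sum = 4712.775 µg/L·hr
rectal suppository tail: 176.2/0.096 = 1835.417; AUC_ev,0→∞ = 4712.775 + 1835.417 = 6548.192 µg/L·hr
F = (AUC_ev/D_ev)/(AUC_iv/D_iv) = (6548.192/25)/(18540.6375/25) = 261.92768/741.6255 = 0.3532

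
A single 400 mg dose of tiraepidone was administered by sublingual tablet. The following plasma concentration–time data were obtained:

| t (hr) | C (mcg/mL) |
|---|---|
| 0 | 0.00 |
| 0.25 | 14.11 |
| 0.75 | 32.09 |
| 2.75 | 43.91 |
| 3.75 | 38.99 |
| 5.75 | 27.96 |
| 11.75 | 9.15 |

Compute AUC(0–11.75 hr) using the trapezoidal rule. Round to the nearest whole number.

AUC = 309 mcg/mL·hr

Trapezoidal AUC_0→11.75:
  [0→0.25]: (0.00+14.11)/2 × 0.25 = 1.76375
  [0.25→0.75]: (14.11+32.09)/2 × 0.5 = 11.55
  [0.75→2.75]: (32.09+43.91)/2 × 2 = 76.0
  [2.75→3.75]: (43.91+38.99)/2 × 1 = 41.45
  [3.75→5.75]: (38.99+27.96)/2 × 2 = 66.95
  [5.75→11.75]: (27.96+9.15)/2 × 6 = 111.33
  Sum = 309.04375 mcg/mL·hr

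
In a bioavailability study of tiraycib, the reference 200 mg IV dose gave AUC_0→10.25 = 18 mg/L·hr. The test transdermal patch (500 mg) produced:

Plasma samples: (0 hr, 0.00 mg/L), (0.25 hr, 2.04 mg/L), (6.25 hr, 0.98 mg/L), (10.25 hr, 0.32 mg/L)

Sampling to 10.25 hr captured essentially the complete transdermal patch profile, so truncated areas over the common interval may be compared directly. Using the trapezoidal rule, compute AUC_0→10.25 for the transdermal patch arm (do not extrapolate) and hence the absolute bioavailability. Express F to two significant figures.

F = 0.26

Trapezoidal AUC_0→10.25 (transdermal patch):
  [0→0.25]: (0.00+2.04)/2 × 0.25 = 0.255
  [0.25→6.25]: (2.04+0.98)/2 × 6 = 9.06
  [6.25→10.25]: (0.98+0.32)/2 × 4 = 2.6
  Sum = 11.915 mg/L·hr
F = (AUC_ev/D_ev)/(AUC_iv/D_iv) = (11.915/500)/(18/200) = 0.02383/0.09 = 0.2648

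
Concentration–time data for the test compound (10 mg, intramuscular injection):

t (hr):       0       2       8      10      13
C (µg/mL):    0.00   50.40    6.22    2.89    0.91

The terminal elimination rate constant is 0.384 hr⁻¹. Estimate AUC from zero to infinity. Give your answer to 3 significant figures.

AUC = 237 µg/mL·hr

Trapezoidal AUC_0→13:
  [0→2]: (0.00+50.40)/2 × 2 = 50.4
  [2→8]: (50.40+6.22)/2 × 6 = 169.86
  [8→10]: (6.22+2.89)/2 × 2 = 9.11
  [10→13]: (2.89+0.91)/2 × 3 = 5.7
  Sum = 235.07 µg/mL·hr
Extrapolated tail: C_last / k_e = 0.91 / 0.384 = 2.370
AUC_0→∞ = 235.07 + 2.370 = 237.44 µg/mL·hr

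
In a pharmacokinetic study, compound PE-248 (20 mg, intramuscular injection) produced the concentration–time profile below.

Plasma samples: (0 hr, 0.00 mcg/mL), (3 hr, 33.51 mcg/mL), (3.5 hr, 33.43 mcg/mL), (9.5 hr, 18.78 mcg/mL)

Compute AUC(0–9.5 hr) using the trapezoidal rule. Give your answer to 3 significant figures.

Trapezoidal AUC_0→9.5:
  [0→3]: (0.00+33.51)/2 × 3 = 50.265
  [3→3.5]: (33.51+33.43)/2 × 0.5 = 16.735
  [3.5→9.5]: (33.43+18.78)/2 × 6 = 156.63
  Sum = 223.63 mcg/mL·hr

AUC = 224 mcg/mL·hr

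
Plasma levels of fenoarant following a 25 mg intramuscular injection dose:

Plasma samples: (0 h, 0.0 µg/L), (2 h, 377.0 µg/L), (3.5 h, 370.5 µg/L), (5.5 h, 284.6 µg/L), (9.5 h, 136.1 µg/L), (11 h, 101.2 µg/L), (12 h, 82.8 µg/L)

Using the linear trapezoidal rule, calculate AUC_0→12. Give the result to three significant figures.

Trapezoidal AUC_0→12:
  [0→2]: (0.0+377.0)/2 × 2 = 377.0
  [2→3.5]: (377.0+370.5)/2 × 1.5 = 560.625
  [3.5→5.5]: (370.5+284.6)/2 × 2 = 655.1
  [5.5→9.5]: (284.6+136.1)/2 × 4 = 841.4
  [9.5→11]: (136.1+101.2)/2 × 1.5 = 177.975
  [11→12]: (101.2+82.8)/2 × 1 = 92.0
  Sum = 2704.1 µg/L·h

AUC = 2700 µg/L·h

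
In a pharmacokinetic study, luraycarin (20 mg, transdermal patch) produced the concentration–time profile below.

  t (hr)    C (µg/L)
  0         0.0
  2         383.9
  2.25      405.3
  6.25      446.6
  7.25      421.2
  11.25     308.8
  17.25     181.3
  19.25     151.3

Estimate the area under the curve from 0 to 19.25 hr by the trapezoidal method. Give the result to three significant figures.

Trapezoidal AUC_0→19.25:
  [0→2]: (0.0+383.9)/2 × 2 = 383.9
  [2→2.25]: (383.9+405.3)/2 × 0.25 = 98.65
  [2.25→6.25]: (405.3+446.6)/2 × 4 = 1703.8
  [6.25→7.25]: (446.6+421.2)/2 × 1 = 433.9
  [7.25→11.25]: (421.2+308.8)/2 × 4 = 1460.0
  [11.25→17.25]: (308.8+181.3)/2 × 6 = 1470.3
  [17.25→19.25]: (181.3+151.3)/2 × 2 = 332.6
  Sum = 5883.15 µg/L·hr

AUC = 5880 µg/L·hr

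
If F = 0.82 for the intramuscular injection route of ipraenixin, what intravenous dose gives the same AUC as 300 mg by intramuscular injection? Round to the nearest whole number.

Systemic exposure from an extravascular dose = F × D_ev, so the equivalent IV dose is F × D_ev.
D_iv = F × D_ev = 0.82 × 300 = 246 mg

D_iv = 246 mg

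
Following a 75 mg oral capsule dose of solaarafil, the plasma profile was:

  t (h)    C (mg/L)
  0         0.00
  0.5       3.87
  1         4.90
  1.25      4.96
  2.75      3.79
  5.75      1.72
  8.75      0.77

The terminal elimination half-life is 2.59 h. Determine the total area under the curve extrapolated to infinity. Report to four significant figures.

Trapezoidal AUC_0→8.75:
  [0→0.5]: (0.00+3.87)/2 × 0.5 = 0.9675
  [0.5→1]: (3.87+4.90)/2 × 0.5 = 2.1925
  [1→1.25]: (4.90+4.96)/2 × 0.25 = 1.2325
  [1.25→2.75]: (4.96+3.79)/2 × 1.5 = 6.5625
  [2.75→5.75]: (3.79+1.72)/2 × 3 = 8.265
  [5.75→8.75]: (1.72+0.77)/2 × 3 = 3.735
  Sum = 22.955 mg/L·h
k_e = ln2 / t½ = 0.693147 / 2.59 = 0.2676 h^-1
Extrapolated tail: C_last / k_e = 0.77 / 0.2676 = 2.877
AUC_0→∞ = 22.955 + 2.877 = 25.832 mg/L·h

AUC = 25.83 mg/L·h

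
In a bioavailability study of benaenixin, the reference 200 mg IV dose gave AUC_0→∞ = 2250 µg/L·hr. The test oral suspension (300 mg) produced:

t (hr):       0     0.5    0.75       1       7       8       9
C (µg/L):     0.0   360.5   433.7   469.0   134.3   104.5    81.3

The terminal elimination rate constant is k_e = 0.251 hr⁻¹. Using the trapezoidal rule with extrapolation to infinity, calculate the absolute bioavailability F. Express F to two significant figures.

Trapezoidal AUC_0→9 (oral suspension):
  [0→0.5]: (0.0+360.5)/2 × 0.5 = 90.125
  [0.5→0.75]: (360.5+433.7)/2 × 0.25 = 99.275
  [0.75→1]: (433.7+469.0)/2 × 0.25 = 112.8375
  [1→7]: (469.0+134.3)/2 × 6 = 1809.9
  [7→8]: (134.3+104.5)/2 × 1 = 119.4
  [8→9]: (104.5+81.3)/2 × 1 = 92.9
  Sum = 2324.4375 µg/L·hr
Tail: C_last/k_e = 81.3/0.251 = 323.904
AUC_0→∞ (oral suspension) = 2324.4375 + 323.904 = 2648.3415 µg/L·hr
F = (AUC_ev/D_ev)/(AUC_iv/D_iv) = (2648.3415/300)/(2250/200) = 8.827805/11.25 = 0.7847

F = 0.78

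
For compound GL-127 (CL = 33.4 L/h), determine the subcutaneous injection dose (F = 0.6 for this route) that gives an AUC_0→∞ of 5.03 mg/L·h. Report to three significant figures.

Dose = CL × AUC_0→∞ / F
     = 33.4 × 5.03 / 0.6 = 280.003 mg

Dose = 280 mg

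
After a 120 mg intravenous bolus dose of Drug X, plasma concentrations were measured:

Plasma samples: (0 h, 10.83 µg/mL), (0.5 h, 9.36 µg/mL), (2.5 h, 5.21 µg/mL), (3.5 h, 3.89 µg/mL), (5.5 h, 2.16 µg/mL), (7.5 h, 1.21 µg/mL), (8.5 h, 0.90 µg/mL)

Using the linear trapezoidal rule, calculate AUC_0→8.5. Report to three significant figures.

Trapezoidal AUC_0→8.5:
  [0→0.5]: (10.83+9.36)/2 × 0.5 = 5.0475
  [0.5→2.5]: (9.36+5.21)/2 × 2 = 14.57
  [2.5→3.5]: (5.21+3.89)/2 × 1 = 4.55
  [3.5→5.5]: (3.89+2.16)/2 × 2 = 6.05
  [5.5→7.5]: (2.16+1.21)/2 × 2 = 3.37
  [7.5→8.5]: (1.21+0.90)/2 × 1 = 1.055
  Sum = 34.6425 µg/mL·h

AUC = 34.6 µg/mL·h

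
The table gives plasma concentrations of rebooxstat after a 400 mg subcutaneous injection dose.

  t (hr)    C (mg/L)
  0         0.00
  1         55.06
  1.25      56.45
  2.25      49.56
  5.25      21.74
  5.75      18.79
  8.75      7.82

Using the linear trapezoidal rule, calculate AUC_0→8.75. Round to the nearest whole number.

Trapezoidal AUC_0→8.75:
  [0→1]: (0.00+55.06)/2 × 1 = 27.53
  [1→1.25]: (55.06+56.45)/2 × 0.25 = 13.93875
  [1.25→2.25]: (56.45+49.56)/2 × 1 = 53.005
  [2.25→5.25]: (49.56+21.74)/2 × 3 = 106.95
  [5.25→5.75]: (21.74+18.79)/2 × 0.5 = 10.1325
  [5.75→8.75]: (18.79+7.82)/2 × 3 = 39.915
  Sum = 251.47125 mg/L·hr

AUC = 251 mg/L·hr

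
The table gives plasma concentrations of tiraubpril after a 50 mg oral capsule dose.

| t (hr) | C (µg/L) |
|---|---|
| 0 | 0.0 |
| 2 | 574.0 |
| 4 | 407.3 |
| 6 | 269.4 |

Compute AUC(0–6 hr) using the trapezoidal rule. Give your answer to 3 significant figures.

AUC = 2230 µg/L·hr

Trapezoidal AUC_0→6:
  [0→2]: (0.0+574.0)/2 × 2 = 574.0
  [2→4]: (574.0+407.3)/2 × 2 = 981.3
  [4→6]: (407.3+269.4)/2 × 2 = 676.7
  Sum = 2232.0 µg/L·hr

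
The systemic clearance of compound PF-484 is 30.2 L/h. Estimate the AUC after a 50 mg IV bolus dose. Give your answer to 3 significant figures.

AUC_0→∞ = Dose_iv / CL
        = 50 / 30.2 = 1.65563 mg/L·h

AUC = 1.66 mg/L·h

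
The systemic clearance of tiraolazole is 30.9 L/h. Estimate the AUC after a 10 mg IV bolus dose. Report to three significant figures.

AUC_0→∞ = Dose_iv / CL
        = 10 / 30.9 = 0.323625 mg/L·h

AUC = 0.324 mg/L·h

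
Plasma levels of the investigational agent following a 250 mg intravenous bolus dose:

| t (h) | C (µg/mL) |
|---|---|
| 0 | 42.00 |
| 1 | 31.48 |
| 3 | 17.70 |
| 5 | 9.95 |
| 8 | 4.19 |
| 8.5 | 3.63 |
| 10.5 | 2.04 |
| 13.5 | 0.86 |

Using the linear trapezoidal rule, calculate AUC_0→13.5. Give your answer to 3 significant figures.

Trapezoidal AUC_0→13.5:
  [0→1]: (42.00+31.48)/2 × 1 = 36.74
  [1→3]: (31.48+17.70)/2 × 2 = 49.18
  [3→5]: (17.70+9.95)/2 × 2 = 27.65
  [5→8]: (9.95+4.19)/2 × 3 = 21.21
  [8→8.5]: (4.19+3.63)/2 × 0.5 = 1.955
  [8.5→10.5]: (3.63+2.04)/2 × 2 = 5.67
  [10.5→13.5]: (2.04+0.86)/2 × 3 = 4.35
  Sum = 146.755 µg/mL·h

AUC = 147 µg/mL·h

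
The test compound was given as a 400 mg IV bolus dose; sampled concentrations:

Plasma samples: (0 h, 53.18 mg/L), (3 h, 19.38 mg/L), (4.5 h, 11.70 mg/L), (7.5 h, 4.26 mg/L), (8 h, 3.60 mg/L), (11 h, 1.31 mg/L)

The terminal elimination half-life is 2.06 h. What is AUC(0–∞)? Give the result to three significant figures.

AUC = 169 mg/L·h

Trapezoidal AUC_0→11:
  [0→3]: (53.18+19.38)/2 × 3 = 108.84
  [3→4.5]: (19.38+11.70)/2 × 1.5 = 23.31
  [4.5→7.5]: (11.70+4.26)/2 × 3 = 23.94
  [7.5→8]: (4.26+3.60)/2 × 0.5 = 1.965
  [8→11]: (3.60+1.31)/2 × 3 = 7.365
  Sum = 165.42 mg/L·h
k_e = ln2 / t½ = 0.693147 / 2.06 = 0.3365 h^-1
Extrapolated tail: C_last / k_e = 1.31 / 0.3365 = 3.893
AUC_0→∞ = 165.42 + 3.893 = 169.313 mg/L·h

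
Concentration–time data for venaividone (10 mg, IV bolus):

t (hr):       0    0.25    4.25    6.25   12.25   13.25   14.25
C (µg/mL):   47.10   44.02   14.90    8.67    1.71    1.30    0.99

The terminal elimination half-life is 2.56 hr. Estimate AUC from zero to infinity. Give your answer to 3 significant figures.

Trapezoidal AUC_0→14.25:
  [0→0.25]: (47.10+44.02)/2 × 0.25 = 11.39
  [0.25→4.25]: (44.02+14.90)/2 × 4 = 117.84
  [4.25→6.25]: (14.90+8.67)/2 × 2 = 23.57
  [6.25→12.25]: (8.67+1.71)/2 × 6 = 31.14
  [12.25→13.25]: (1.71+1.30)/2 × 1 = 1.505
  [13.25→14.25]: (1.30+0.99)/2 × 1 = 1.145
  Sum = 186.59 µg/mL·hr
k_e = ln2 / t½ = 0.693147 / 2.56 = 0.2708 hr^-1
Extrapolated tail: C_last / k_e = 0.99 / 0.2708 = 3.656
AUC_0→∞ = 186.59 + 3.656 = 190.246 µg/mL·hr

AUC = 190 µg/mL·hr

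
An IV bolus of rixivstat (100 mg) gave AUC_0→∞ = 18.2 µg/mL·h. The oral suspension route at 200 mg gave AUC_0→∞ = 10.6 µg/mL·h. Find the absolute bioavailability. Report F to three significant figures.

F = 0.291

F = (AUC_ev / D_ev) / (AUC_iv / D_iv)
  = (10.6/200) / (18.2/100)
  = 0.053 / 0.182 = 0.2912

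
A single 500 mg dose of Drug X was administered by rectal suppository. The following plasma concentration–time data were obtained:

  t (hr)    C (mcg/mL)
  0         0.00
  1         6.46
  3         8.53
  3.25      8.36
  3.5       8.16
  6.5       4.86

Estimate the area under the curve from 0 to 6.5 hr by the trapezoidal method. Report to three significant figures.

Trapezoidal AUC_0→6.5:
  [0→1]: (0.00+6.46)/2 × 1 = 3.23
  [1→3]: (6.46+8.53)/2 × 2 = 14.99
  [3→3.25]: (8.53+8.36)/2 × 0.25 = 2.11125
  [3.25→3.5]: (8.36+8.16)/2 × 0.25 = 2.065
  [3.5→6.5]: (8.16+4.86)/2 × 3 = 19.53
  Sum = 41.92625 mcg/mL·hr

AUC = 41.9 mcg/mL·hr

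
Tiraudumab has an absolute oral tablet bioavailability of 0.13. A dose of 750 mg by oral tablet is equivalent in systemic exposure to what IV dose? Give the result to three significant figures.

D_iv = 97.5 mg

Systemic exposure from an extravascular dose = F × D_ev, so the equivalent IV dose is F × D_ev.
D_iv = F × D_ev = 0.13 × 750 = 97.5 mg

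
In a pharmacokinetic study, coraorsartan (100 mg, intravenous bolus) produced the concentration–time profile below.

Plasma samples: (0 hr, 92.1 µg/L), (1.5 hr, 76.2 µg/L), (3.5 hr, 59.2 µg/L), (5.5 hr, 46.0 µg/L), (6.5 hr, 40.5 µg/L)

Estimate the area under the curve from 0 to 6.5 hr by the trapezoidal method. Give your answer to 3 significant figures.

AUC = 410 µg/L·hr

Trapezoidal AUC_0→6.5:
  [0→1.5]: (92.1+76.2)/2 × 1.5 = 126.225
  [1.5→3.5]: (76.2+59.2)/2 × 2 = 135.4
  [3.5→5.5]: (59.2+46.0)/2 × 2 = 105.2
  [5.5→6.5]: (46.0+40.5)/2 × 1 = 43.25
  Sum = 410.075 µg/L·hr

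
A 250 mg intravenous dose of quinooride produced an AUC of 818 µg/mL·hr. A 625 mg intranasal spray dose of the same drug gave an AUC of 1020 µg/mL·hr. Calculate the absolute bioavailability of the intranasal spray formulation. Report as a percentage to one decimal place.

F = 49.9%

F = (AUC_ev / D_ev) / (AUC_iv / D_iv)
  = (1020/625) / (818/250)
  = 1.632 / 3.272 = 0.4988
  = 49.88%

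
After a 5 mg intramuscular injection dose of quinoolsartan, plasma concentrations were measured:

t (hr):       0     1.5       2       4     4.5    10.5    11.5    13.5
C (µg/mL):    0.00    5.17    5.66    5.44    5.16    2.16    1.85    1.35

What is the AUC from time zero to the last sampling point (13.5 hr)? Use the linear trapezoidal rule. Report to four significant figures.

AUC = 47.50 µg/mL·hr

Trapezoidal AUC_0→13.5:
  [0→1.5]: (0.00+5.17)/2 × 1.5 = 3.8775
  [1.5→2]: (5.17+5.66)/2 × 0.5 = 2.7075
  [2→4]: (5.66+5.44)/2 × 2 = 11.1
  [4→4.5]: (5.44+5.16)/2 × 0.5 = 2.65
  [4.5→10.5]: (5.16+2.16)/2 × 6 = 21.96
  [10.5→11.5]: (2.16+1.85)/2 × 1 = 2.005
  [11.5→13.5]: (1.85+1.35)/2 × 2 = 3.2
  Sum = 47.5 µg/mL·hr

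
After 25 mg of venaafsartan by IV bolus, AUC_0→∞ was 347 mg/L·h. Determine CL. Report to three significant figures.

CL = Dose_iv / AUC_0→∞
   = 25 / 347 = 0.0720461 L/h

CL = 0.0720 L/h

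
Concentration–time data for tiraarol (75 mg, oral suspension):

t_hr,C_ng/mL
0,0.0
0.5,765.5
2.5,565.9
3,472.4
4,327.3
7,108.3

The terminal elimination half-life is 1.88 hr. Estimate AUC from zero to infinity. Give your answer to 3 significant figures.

Trapezoidal AUC_0→7:
  [0→0.5]: (0.0+765.5)/2 × 0.5 = 191.375
  [0.5→2.5]: (765.5+565.9)/2 × 2 = 1331.4
  [2.5→3]: (565.9+472.4)/2 × 0.5 = 259.575
  [3→4]: (472.4+327.3)/2 × 1 = 399.85
  [4→7]: (327.3+108.3)/2 × 3 = 653.4
  Sum = 2835.6 ng/mL·hr
k_e = ln2 / t½ = 0.693147 / 1.88 = 0.3687 hr^-1
Extrapolated tail: C_last / k_e = 108.3 / 0.3687 = 293.735
AUC_0→∞ = 2835.6 + 293.735 = 3129.335 ng/mL·hr

AUC = 3130 ng/mL·hr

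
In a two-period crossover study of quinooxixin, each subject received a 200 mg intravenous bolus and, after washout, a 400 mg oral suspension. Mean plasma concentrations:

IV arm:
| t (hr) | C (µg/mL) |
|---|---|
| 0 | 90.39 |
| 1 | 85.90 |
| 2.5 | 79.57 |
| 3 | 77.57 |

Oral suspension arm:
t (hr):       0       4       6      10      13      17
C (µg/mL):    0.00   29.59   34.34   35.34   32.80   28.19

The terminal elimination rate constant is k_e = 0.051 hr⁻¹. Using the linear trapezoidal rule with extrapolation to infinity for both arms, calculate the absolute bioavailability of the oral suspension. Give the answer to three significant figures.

Trapezoidal AUC_0→3 (IV):
  [0→1]: (90.39+85.90)/2 × 1 = 88.145
  [1→2.5]: (85.90+79.57)/2 × 1.5 = 124.1025
  [2.5→3]: (79.57+77.57)/2 × 0.5 = 39.285
  Sum = 251.5325 µg/mL·hr
IV tail: 77.57/0.051 = 1520.980; AUC_iv,0→∞ = 251.5325 + 1520.980 = 1772.5125 µg/mL·hr
Trapezoidal AUC_0→17 (oral suspension):
  [0→4]: (0.00+29.59)/2 × 4 = 59.18
  [4→6]: (29.59+34.34)/2 × 2 = 63.93
  [6→10]: (34.34+35.34)/2 × 4 = 139.36
  [10→13]: (35.34+32.80)/2 × 3 = 102.21
  [13→17]: (32.80+28.19)/2 × 4 = 121.98
  Sum = 486.66 µg/mL·hr
oral suspension tail: 28.19/0.051 = 552.745; AUC_ev,0→∞ = 486.66 + 552.745 = 1039.405 µg/mL·hr
F = (AUC_ev/D_ev)/(AUC_iv/D_iv) = (1039.405/400)/(1772.5125/200) = 2.5985125/8.8625625 = 0.2932

F = 0.293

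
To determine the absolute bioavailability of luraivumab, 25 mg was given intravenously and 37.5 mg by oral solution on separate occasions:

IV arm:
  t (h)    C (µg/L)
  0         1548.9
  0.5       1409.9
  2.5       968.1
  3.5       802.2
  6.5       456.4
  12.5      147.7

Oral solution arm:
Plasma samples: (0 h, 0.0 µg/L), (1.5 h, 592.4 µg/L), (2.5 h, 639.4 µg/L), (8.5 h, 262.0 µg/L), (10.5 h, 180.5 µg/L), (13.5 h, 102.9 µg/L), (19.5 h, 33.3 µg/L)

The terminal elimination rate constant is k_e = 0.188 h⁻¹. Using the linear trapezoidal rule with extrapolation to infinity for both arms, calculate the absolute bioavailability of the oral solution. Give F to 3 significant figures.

F = 0.410

Trapezoidal AUC_0→12.5 (IV):
  [0→0.5]: (1548.9+1409.9)/2 × 0.5 = 739.7
  [0.5→2.5]: (1409.9+968.1)/2 × 2 = 2378.0
  [2.5→3.5]: (968.1+802.2)/2 × 1 = 885.15
  [3.5→6.5]: (802.2+456.4)/2 × 3 = 1887.9
  [6.5→12.5]: (456.4+147.7)/2 × 6 = 1812.3
  Sum = 7703.05 µg/L·h
IV tail: 147.7/0.188 = 785.638; AUC_iv,0→∞ = 7703.05 + 785.638 = 8488.688 µg/L·h
Trapezoidal AUC_0→19.5 (oral solution):
  [0→1.5]: (0.0+592.4)/2 × 1.5 = 444.3
  [1.5→2.5]: (592.4+639.4)/2 × 1 = 615.9
  [2.5→8.5]: (639.4+262.0)/2 × 6 = 2704.2
  [8.5→10.5]: (262.0+180.5)/2 × 2 = 442.5
  [10.5→13.5]: (180.5+102.9)/2 × 3 = 425.1
  [13.5→19.5]: (102.9+33.3)/2 × 6 = 408.6
  Sum = 5040.6 µg/L·h
oral solution tail: 33.3/0.188 = 177.128; AUC_ev,0→∞ = 5040.6 + 177.128 = 5217.728 µg/L·h
F = (AUC_ev/D_ev)/(AUC_iv/D_iv) = (5217.728/37.5)/(8488.688/25) = 139.139/339.54752 = 0.4098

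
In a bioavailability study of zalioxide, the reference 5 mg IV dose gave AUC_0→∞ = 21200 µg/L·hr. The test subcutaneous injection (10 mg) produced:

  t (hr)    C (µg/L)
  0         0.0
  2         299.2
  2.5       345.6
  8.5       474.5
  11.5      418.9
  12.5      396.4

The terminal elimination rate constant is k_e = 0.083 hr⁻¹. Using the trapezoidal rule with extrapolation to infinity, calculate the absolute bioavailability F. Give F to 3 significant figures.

Trapezoidal AUC_0→12.5 (subcutaneous injection):
  [0→2]: (0.0+299.2)/2 × 2 = 299.2
  [2→2.5]: (299.2+345.6)/2 × 0.5 = 161.2
  [2.5→8.5]: (345.6+474.5)/2 × 6 = 2460.3
  [8.5→11.5]: (474.5+418.9)/2 × 3 = 1340.1
  [11.5→12.5]: (418.9+396.4)/2 × 1 = 407.65
  Sum = 4668.45 µg/L·hr
Tail: C_last/k_e = 396.4/0.083 = 4775.904
AUC_0→∞ (subcutaneous injection) = 4668.45 + 4775.904 = 9444.354 µg/L·hr
F = (AUC_ev/D_ev)/(AUC_iv/D_iv) = (9444.354/10)/(21200/5) = 944.4354/4240 = 0.2227

F = 0.223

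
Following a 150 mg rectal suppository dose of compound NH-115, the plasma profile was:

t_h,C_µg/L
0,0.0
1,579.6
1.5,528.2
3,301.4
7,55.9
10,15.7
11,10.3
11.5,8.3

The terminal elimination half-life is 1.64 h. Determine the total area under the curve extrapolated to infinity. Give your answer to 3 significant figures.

AUC = 2050 µg/L·h

Trapezoidal AUC_0→11.5:
  [0→1]: (0.0+579.6)/2 × 1 = 289.8
  [1→1.5]: (579.6+528.2)/2 × 0.5 = 276.95
  [1.5→3]: (528.2+301.4)/2 × 1.5 = 622.2
  [3→7]: (301.4+55.9)/2 × 4 = 714.6
  [7→10]: (55.9+15.7)/2 × 3 = 107.4
  [10→11]: (15.7+10.3)/2 × 1 = 13.0
  [11→11.5]: (10.3+8.3)/2 × 0.5 = 4.65
  Sum = 2028.6 µg/L·h
k_e = ln2 / t½ = 0.693147 / 1.64 = 0.4227 h^-1
Extrapolated tail: C_last / k_e = 8.3 / 0.4227 = 19.636
AUC_0→∞ = 2028.6 + 19.636 = 2048.236 µg/L·h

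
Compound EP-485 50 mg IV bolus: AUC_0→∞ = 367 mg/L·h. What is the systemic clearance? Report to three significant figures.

CL = 0.136 L/h

CL = Dose_iv / AUC_0→∞
   = 50 / 367 = 0.13624 L/h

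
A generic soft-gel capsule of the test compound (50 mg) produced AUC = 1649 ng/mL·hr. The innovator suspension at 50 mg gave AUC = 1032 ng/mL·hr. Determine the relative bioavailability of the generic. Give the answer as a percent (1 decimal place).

F_rel = (AUC_test/D_test) / (AUC_ref/D_ref)
      = (1649/50) / (1032/50)
      = 32.98 / 20.64 = 1.5979 = 159.79%

F_rel = 159.8%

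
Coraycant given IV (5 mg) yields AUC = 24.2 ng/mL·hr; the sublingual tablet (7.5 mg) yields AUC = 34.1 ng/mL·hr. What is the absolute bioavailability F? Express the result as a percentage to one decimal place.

F = (AUC_ev / D_ev) / (AUC_iv / D_iv)
  = (34.1/7.5) / (24.2/5)
  = 4.54667 / 4.84 = 0.9394
  = 93.94%

F = 93.9%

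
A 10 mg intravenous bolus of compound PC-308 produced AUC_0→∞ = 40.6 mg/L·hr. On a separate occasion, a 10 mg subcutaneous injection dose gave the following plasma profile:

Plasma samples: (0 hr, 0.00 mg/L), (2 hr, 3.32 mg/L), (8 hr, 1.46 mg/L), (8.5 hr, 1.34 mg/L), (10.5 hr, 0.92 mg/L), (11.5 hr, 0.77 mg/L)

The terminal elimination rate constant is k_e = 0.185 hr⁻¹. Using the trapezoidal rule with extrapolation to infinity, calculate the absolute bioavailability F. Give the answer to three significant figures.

Trapezoidal AUC_0→11.5 (subcutaneous injection):
  [0→2]: (0.00+3.32)/2 × 2 = 3.32
  [2→8]: (3.32+1.46)/2 × 6 = 14.34
  [8→8.5]: (1.46+1.34)/2 × 0.5 = 0.7
  [8.5→10.5]: (1.34+0.92)/2 × 2 = 2.26
  [10.5→11.5]: (0.92+0.77)/2 × 1 = 0.845
  Sum = 21.465 mg/L·hr
Tail: C_last/k_e = 0.77/0.185 = 4.162
AUC_0→∞ (subcutaneous injection) = 21.465 + 4.162 = 25.627 mg/L·hr
F = (AUC_ev/D_ev)/(AUC_iv/D_iv) = (25.627/10)/(40.6/10) = 2.5627/4.06 = 0.6312

F = 0.631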